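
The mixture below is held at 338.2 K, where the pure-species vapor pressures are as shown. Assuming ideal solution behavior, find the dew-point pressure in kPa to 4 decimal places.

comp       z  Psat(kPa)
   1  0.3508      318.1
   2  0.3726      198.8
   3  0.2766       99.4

Pdew = 173.6190 kPa

At the dew point ψ → 1, so Σzᵢ/Kᵢ = 1 with Kᵢ = Pᵢˢᵃᵗ/P ⇒ 1/P = Σzᵢ/Pᵢˢᵃᵗ.
1/P = 0.3508/318.1 + 0.3726/198.8 + 0.2766/99.4 = 0.0057597 ⇒ P = 173.6190 kPa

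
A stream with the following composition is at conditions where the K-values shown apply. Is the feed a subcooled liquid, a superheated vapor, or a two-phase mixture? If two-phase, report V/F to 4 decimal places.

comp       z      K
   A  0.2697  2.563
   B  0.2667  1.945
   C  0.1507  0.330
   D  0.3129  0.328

ΣzᵢKᵢ = 1.3623; Σzᵢ/Kᵢ = 1.6530.
Both exceed 1, so a two-phase solution exists.
Let ψ = V/F and solve Σ zᵢ(Kᵢ−1)/(1+ψ(Kᵢ−1)) = 0.
Iterate (Newton) starting at ψ = 0.5:
  ψ = 0.5000: g = -0.06072, g' = -0.7909 → ψ = 0.4232
  ψ = 0.4232: g = -0.00103, g' = -0.7679 → ψ = 0.4219
Converged at ψ = 0.4219.

two-phase, V/F = 0.4219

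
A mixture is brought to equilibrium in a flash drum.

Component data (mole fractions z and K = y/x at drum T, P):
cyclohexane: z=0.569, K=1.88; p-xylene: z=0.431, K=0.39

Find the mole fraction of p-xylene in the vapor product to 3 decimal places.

y_p-xylene = 0.230

Newton–Raphson from β = 0.46:
  β = 0.460: g = -0.0090, g' = -0.533 → β = 0.443
Converged at β = 0.443.
Compositions from xᵢ = zᵢ/(1+β(Kᵢ−1)), yᵢ = Kᵢxᵢ:
  cyclohexane: x = 0.409, y = 0.770
  p-xylene: x = 0.591, y = 0.230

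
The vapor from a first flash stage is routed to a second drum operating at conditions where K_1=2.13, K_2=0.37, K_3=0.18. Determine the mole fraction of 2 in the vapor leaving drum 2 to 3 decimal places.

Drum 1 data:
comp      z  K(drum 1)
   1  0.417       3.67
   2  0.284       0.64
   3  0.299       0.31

Drum 1:
Material balance + equilibrium reduce to Σ zᵢ(Kᵢ−1)/(1+ψ₁(Kᵢ−1)) = 0.
Check two-phase: ΣzᵢKᵢ = 1.805 > 1 and Σzᵢ/Kᵢ = 1.522 > 1, so g(0) = 0.805 > 0 and g(1) = -0.522 < 0.
Iterate (Newton) starting at ψ₁ = 0.5:
  ψ₁ = 0.500: g = 0.0372, g' = -0.932 → ψ₁ = 0.540
Converged at ψ₁ = 0.540.
Drum-1 compositions:
  1: x = 0.171, y = 0.627
  2: x = 0.353, y = 0.226
  3: x = 0.477, y = 0.148
Drum-2 feed = drum-1 vapor: z₂ = (0.6266, 0.2256, 0.1478).
Drum 2:
Material balance + equilibrium reduce to Σ zᵢ(Kᵢ−1)/(1+ψ₂(Kᵢ−1)) = 0.
g(0) = ΣzᵢKᵢ − 1 = 0.445 and g(1) = 1 − Σzᵢ/Kᵢ = -0.725, so a root lies in (0, 1).
Newton iteration, ψ₂⁰ = 0.51:
  ψ₂ = 0.510: g = 0.0314, g' = -0.810 → ψ₂ = 0.549
  ψ₂ = 0.549: g = -0.0006, g' = -0.843 → ψ₂ = 0.548
Converged at ψ₂ = 0.548.
  1: x = 0.387, y = 0.824
  2: x = 0.345, y = 0.128
  3: x = 0.268, y = 0.048

y_2 (drum 2) = 0.128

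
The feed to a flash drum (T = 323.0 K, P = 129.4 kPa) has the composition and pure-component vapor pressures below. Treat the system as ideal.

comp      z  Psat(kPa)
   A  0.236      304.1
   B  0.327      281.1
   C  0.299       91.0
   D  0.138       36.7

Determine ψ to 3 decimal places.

ψ = 0.805

Raoult's law: Kᵢ = Pᵢˢᵃᵗ/P = Pᵢˢᵃᵗ/129.4.
  K_A = 304.1/129.4 = 2.35008, K_B = 281.1/129.4 = 2.17233, K_C = 91.0/129.4 = 0.70325, K_D = 36.7/129.4 = 0.28362
Rachford–Rice: g(ψ) = Σ zᵢ(Kᵢ−1)/(1+ψ(Kᵢ−1)) = 0.
Check two-phase: ΣzᵢKᵢ = 1.514 > 1 and Σzᵢ/Kᵢ = 1.163 > 1, so g(0) = 0.514 > 0 and g(1) = -0.163 < 0.
Newton–Raphson from ψ = 0.5:
  ψ = 0.500: g = 0.1737, g' = -0.540 → ψ = 0.822
  ψ = 0.822: g = -0.0112, g' = -0.678 → ψ = 0.805
Converged at ψ = 0.805.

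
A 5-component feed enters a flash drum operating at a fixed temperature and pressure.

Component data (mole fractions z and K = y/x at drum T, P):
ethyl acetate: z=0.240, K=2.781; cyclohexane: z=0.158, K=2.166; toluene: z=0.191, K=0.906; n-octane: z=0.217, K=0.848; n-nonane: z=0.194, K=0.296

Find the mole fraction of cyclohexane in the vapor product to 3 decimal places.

y_cyclohexane = 0.196

Material balance + equilibrium reduce to Σ zᵢ(Kᵢ−1)/(1+β(Kᵢ−1)) = 0.
Feasibility: ΣzᵢKᵢ = 1.424, Σzᵢ/Kᵢ = 1.281 — both > 1, two phases present.
Newton–Raphson from β = 0.5:
  β = 0.500: g = 0.0772, g' = -0.535 → β = 0.644
  β = 0.644: g = -0.0013, g' = -0.565 → β = 0.642
Converged at β = 0.642.
Compositions from xᵢ = zᵢ/(1+β(Kᵢ−1)), yᵢ = Kᵢxᵢ:
  ethyl acetate: x = 0.112, y = 0.311
  cyclohexane: x = 0.090, y = 0.196
  toluene: x = 0.203, y = 0.184
  n-octane: x = 0.240, y = 0.204
  n-nonane: x = 0.354, y = 0.105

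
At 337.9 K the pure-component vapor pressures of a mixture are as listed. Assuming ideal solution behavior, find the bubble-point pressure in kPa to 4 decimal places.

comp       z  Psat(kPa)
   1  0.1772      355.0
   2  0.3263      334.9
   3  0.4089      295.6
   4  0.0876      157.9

At the bubble point ψ → 0, so ΣzᵢKᵢ = 1 with Kᵢ = Pᵢˢᵃᵗ/P ⇒ P = ΣzᵢPᵢˢᵃᵗ.
P = 0.1772·355.0 + 0.3263·334.9 + 0.4089·295.6 + 0.0876·157.9 = 306.8868 kPa

Pbub = 306.8868 kPa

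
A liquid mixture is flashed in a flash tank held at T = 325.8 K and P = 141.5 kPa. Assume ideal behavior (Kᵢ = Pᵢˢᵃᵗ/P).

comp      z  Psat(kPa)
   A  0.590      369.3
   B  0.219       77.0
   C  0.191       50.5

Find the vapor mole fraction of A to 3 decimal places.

y_A = 0.670

Raoult's law: Kᵢ = Pᵢˢᵃᵗ/P = Pᵢˢᵃᵗ/141.5.
  K_A = 369.3/141.5 = 2.60989, K_B = 77.0/141.5 = 0.54417, K_C = 50.5/141.5 = 0.35689
Rachford–Rice: g(V/F) = Σ zᵢ(Kᵢ−1)/(1+V/F(Kᵢ−1)) = 0.
Check two-phase: ΣzᵢKᵢ = 1.727 > 1 and Σzᵢ/Kᵢ = 1.164 > 1, so g(0) = 0.727 > 0 and g(1) = -0.164 < 0.
Iterate (Newton) starting at V/F = 0.48:
  V/F = 0.480: g = 0.2303, g' = -0.726 → V/F = 0.797
  V/F = 0.797: g = 0.0072, g' = -0.738 → V/F = 0.807
Converged at V/F = 0.807.
Compositions from xᵢ = zᵢ/(1+V/F(Kᵢ−1)), yᵢ = Kᵢxᵢ:
  A: x = 0.257, y = 0.670
  B: x = 0.346, y = 0.188
  C: x = 0.397, y = 0.142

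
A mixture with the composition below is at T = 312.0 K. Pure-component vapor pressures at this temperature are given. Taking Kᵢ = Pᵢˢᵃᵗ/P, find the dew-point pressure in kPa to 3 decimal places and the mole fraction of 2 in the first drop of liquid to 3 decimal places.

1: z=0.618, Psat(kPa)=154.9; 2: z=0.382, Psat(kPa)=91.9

Pdew = 122.754 kPa, x_2 = 0.510

At the dew point ψ → 1, so Σzᵢ/Kᵢ = 1 with Kᵢ = Pᵢˢᵃᵗ/P ⇒ 1/P = Σzᵢ/Pᵢˢᵃᵗ.
1/P = 0.618/154.9 + 0.382/91.9 = 0.008146 ⇒ P = 122.754 kPa
xᵢ = zᵢP/Pᵢˢᵃᵗ ⇒ x_2 = 0.382·122.754/91.9 = 0.510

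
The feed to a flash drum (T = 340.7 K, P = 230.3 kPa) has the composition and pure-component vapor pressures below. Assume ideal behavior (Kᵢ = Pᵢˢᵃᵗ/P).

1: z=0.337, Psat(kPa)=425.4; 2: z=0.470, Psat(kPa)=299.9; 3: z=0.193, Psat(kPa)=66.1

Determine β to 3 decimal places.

Raoult's law: Kᵢ = Pᵢˢᵃᵗ/P = Pᵢˢᵃᵗ/230.3.
  K_1 = 425.4/230.3 = 1.84716, K_2 = 299.9/230.3 = 1.30221, K_3 = 66.1/230.3 = 0.28702
Material balance + equilibrium reduce to Σ zᵢ(Kᵢ−1)/(1+β(Kᵢ−1)) = 0.
g(0) = ΣzᵢKᵢ − 1 = 0.290 and g(1) = 1 − Σzᵢ/Kᵢ = -0.216, so a root lies in (0, 1).
Iterate (Newton) starting at β = 0.68:
  β = 0.680: g = 0.0319, g' = -0.497 → β = 0.744
  β = 0.744: g = -0.0021, g' = -0.565 → β = 0.740
Converged at β = 0.740.

β = 0.740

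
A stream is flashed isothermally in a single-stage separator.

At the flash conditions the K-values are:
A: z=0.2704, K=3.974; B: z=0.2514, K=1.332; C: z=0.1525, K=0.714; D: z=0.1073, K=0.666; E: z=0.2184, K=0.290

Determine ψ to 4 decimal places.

ψ = 0.5868

Newton–Raphson from ψ = 0.5:
  ψ = 0.5000: g = 0.06061, g' = -0.7059 → ψ = 0.5859
  ψ = 0.5859: g = 0.00067, g' = -0.6967 → ψ = 0.5868
Converged at ψ = 0.5868.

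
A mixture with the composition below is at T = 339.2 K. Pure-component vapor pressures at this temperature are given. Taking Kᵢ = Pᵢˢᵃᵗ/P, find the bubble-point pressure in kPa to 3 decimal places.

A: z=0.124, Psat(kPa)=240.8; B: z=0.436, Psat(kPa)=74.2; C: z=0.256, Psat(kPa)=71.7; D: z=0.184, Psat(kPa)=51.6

At the bubble point ψ → 0, so ΣzᵢKᵢ = 1 with Kᵢ = Pᵢˢᵃᵗ/P ⇒ P = ΣzᵢPᵢˢᵃᵗ.
P = 0.124·240.8 + 0.436·74.2 + 0.256·71.7 + 0.184·51.6 = 90.060 kPa

Pbub = 90.060 kPa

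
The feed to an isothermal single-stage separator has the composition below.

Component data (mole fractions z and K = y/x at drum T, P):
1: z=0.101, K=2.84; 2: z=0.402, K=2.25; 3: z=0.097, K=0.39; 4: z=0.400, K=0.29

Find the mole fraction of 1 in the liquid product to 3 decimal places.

x_1 = 0.061

Iterate (Newton) starting at β = 0.66:
  β = 0.660: g = -0.2742, g' = -1.074 → β = 0.405
  β = 0.405: g = -0.0367, g' = -0.850 → β = 0.361
Converged at β = 0.361.
Compositions from xᵢ = zᵢ/(1+β(Kᵢ−1)), yᵢ = Kᵢxᵢ:
  1: x = 0.061, y = 0.172
  2: x = 0.277, y = 0.623
  3: x = 0.124, y = 0.049
  4: x = 0.538, y = 0.156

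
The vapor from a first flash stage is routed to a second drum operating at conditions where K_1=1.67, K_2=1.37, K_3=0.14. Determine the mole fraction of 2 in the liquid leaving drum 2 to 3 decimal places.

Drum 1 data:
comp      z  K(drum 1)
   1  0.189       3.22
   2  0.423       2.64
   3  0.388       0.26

x_2 (drum 2) = 0.464

Drum 1:
Rachford–Rice: g(ψ₁) = Σ zᵢ(Kᵢ−1)/(1+ψ₁(Kᵢ−1)) = 0.
Feasibility: ΣzᵢKᵢ = 1.826, Σzᵢ/Kᵢ = 1.711 — both > 1, two phases present.
Iterate (Newton) starting at ψ₁ = 0.38:
  ψ₁ = 0.380: g = 0.2555, g' = -1.117 → ψ₁ = 0.609
  ψ₁ = 0.609: g = 0.0031, g' = -1.157 → ψ₁ = 0.611
Converged at ψ₁ = 0.611.
Drum-1 compositions:
  1: x = 0.080, y = 0.258
  2: x = 0.211, y = 0.558
  3: x = 0.709, y = 0.184
Drum-2 feed = drum-1 vapor: z₂ = (0.2582, 0.5576, 0.1842).
Drum 2:
Let ψ₂ = V/F and solve Σ zᵢ(Kᵢ−1)/(1+ψ₂(Kᵢ−1)) = 0.
Check two-phase: ΣzᵢKᵢ = 1.221 > 1 and Σzᵢ/Kᵢ = 1.878 > 1, so g(0) = 0.221 > 0 and g(1) = -0.878 < 0.
Newton–Raphson from ψ₂ = 0.44:
  ψ₂ = 0.440: g = 0.0561, g' = -0.478 → ψ₂ = 0.557
  ψ₂ = 0.557: g = -0.0073, g' = -0.616 → ψ₂ = 0.545
Converged at ψ₂ = 0.545.
  1: x = 0.189, y = 0.316
  2: x = 0.464, y = 0.636
  3: x = 0.347, y = 0.049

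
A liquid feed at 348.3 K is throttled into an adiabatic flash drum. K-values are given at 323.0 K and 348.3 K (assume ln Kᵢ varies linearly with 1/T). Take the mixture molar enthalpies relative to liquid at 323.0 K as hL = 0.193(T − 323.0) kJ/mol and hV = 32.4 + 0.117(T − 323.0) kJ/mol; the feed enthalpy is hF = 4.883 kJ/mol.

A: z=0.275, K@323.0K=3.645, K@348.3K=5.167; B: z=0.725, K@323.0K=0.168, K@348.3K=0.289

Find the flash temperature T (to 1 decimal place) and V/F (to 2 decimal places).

T = 330.6 K, V/F = 0.11

Adiabatic flash: solve Rachford–Rice at each trial T, then check hF = ψ·hV(T) + (1−ψ)·hL(T).
  T = 323.0 K: K = (3.645, 0.168), RR gives ψ = 0.056, H_out = 1.828 kJ/mol
  T = 348.3 K: K = (5.167, 0.289), RR gives ψ = 0.213, H_out = 11.368 kJ/mol
  T = 335.6 K: K = (4.365, 0.222), RR gives ψ = 0.138, H_out = 6.778 kJ/mol
  T = 329.3 K: K = (3.996, 0.194), RR gives ψ = 0.099, H_out = 4.380 kJ/mol
  T = 332.5 K: K = (4.181, 0.208), RR gives ψ = 0.119, H_out = 5.613 kJ/mol
  T = 330.9 K: K = (4.088, 0.201), RR gives ψ = 0.109, H_out = 5.001 kJ/mol
Linear interpolation between T = 329.3 (H_out = 4.380) and T = 330.9 (H_out = 5.001) on hF = 4.883 gives T ≈ 330.6 K, at which ψ = 0.11.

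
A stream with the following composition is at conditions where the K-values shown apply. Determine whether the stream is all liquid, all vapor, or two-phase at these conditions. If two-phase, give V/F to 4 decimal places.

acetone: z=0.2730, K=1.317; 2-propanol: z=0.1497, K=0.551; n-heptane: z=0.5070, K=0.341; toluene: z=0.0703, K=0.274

all liquid

ΣzᵢKᵢ = 0.6342; Σzᵢ/Kᵢ = 2.2223.
Since ΣzᵢKᵢ < 1 the mixture is below its bubble point — single liquid phase.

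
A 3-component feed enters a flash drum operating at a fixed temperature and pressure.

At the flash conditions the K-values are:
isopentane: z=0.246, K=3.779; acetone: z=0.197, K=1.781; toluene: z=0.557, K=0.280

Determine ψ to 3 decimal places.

Rachford–Rice: g(ψ) = Σ zᵢ(Kᵢ−1)/(1+ψ(Kᵢ−1)) = 0.
g(0) = ΣzᵢKᵢ − 1 = 0.436 and g(1) = 1 − Σzᵢ/Kᵢ = -1.165, so a root lies in (0, 1).
Newton iteration, ψ⁰ = 0.67:
  ψ = 0.670: g = -0.4349, g' = -1.362 → ψ = 0.351
  ψ = 0.351: g = -0.0694, g' = -1.078 → ψ = 0.286
  ψ = 0.286: g = 0.0014, g' = -1.128 → ψ = 0.287
Converged at ψ = 0.287.

ψ = 0.287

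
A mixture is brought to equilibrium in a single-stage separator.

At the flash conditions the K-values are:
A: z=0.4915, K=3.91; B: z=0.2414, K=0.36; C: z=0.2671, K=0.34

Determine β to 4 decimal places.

β = 0.5807

Rachford–Rice: g(β) = Σ zᵢ(Kᵢ−1)/(1+β(Kᵢ−1)) = 0.
Check two-phase: ΣzᵢKᵢ = 2.0995 > 1 and Σzᵢ/Kᵢ = 1.5818 > 1, so g(0) = 1.0995 > 0 and g(1) = -0.5818 < 0.
Newton–Raphson from β = 0.5:
  β = 0.5000: g = 0.09228, g' = -1.1636 → β = 0.5793
  β = 0.5793: g = 0.00160, g' = -1.1317 → β = 0.5807
Converged at β = 0.5807.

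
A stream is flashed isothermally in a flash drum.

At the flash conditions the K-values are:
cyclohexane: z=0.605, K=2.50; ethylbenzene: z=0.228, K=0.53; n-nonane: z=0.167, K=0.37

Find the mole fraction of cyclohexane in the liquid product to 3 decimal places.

x_cyclohexane = 0.267

Material balance + equilibrium reduce to Σ zᵢ(Kᵢ−1)/(1+ψ(Kᵢ−1)) = 0.
Check two-phase: ΣzᵢKᵢ = 1.695 > 1 and Σzᵢ/Kᵢ = 1.124 > 1, so g(0) = 0.695 > 0 and g(1) = -0.124 < 0.
Newton–Raphson from ψ = 0.5:
  ψ = 0.500: g = 0.2249, g' = -0.672 → ψ = 0.835
  ψ = 0.835: g = 0.0047, g' = -0.700 → ψ = 0.841
Converged at ψ = 0.841.
Compositions from xᵢ = zᵢ/(1+ψ(Kᵢ−1)), yᵢ = Kᵢxᵢ:
  cyclohexane: x = 0.267, y = 0.669
  ethylbenzene: x = 0.377, y = 0.200
  n-nonane: x = 0.355, y = 0.131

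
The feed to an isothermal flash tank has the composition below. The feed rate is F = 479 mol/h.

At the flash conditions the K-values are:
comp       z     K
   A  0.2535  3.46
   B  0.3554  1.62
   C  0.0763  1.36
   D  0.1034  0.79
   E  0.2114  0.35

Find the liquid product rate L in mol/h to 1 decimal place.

Rachford–Rice: g(β) = Σ zᵢ(Kᵢ−1)/(1+β(Kᵢ−1)) = 0.
Feasibility: ΣzᵢKᵢ = 1.7123, Σzᵢ/Kᵢ = 1.0836 — both > 1, two phases present.
Newton–Raphson from β = 0.5:
  β = 0.5000: g = 0.24330, g' = -0.5969 → β = 0.9076
  β = 0.9076: g = -0.00730, g' = -0.7465 → β = 0.8978
  β = 0.8978: g = -0.00007, g' = -0.7330 → β = 0.8977
Converged at β = 0.8977.
Then V = β·F = 0.8977·479 = 430.0 mol/h and L = F − V = 49.0 mol/h.

L = 49.0 mol/h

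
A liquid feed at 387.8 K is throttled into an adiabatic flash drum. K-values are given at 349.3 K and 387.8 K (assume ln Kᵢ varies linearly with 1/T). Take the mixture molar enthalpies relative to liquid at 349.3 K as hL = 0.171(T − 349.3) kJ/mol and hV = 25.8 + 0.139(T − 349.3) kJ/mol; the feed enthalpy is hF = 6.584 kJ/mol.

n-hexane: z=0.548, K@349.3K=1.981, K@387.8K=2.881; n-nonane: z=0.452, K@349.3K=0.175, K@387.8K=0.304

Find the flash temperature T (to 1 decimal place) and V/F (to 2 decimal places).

T = 352.1 K, V/F = 0.24

Adiabatic flash: solve Rachford–Rice at each trial T, then check hF = ψ·hV(T) + (1−ψ)·hL(T).
  T = 349.3 K: K = (1.981, 0.175), RR gives ψ = 0.203, H_out = 5.250 kJ/mol
  T = 387.8 K: K = (2.881, 0.304), RR gives ψ = 0.547, H_out = 20.024 kJ/mol
  T = 368.6 K: K = (2.414, 0.234), RR gives ψ = 0.396, H_out = 13.268 kJ/mol
  T = 359.0 K: K = (2.194, 0.203), RR gives ψ = 0.309, H_out = 9.540 kJ/mol
  T = 354.1 K: K = (2.085, 0.189), RR gives ψ = 0.259, H_out = 7.459 kJ/mol
  T = 351.7 K: K = (2.033, 0.182), RR gives ψ = 0.232, H_out = 6.379 kJ/mol
  T = 352.9 K: K = (2.059, 0.185), RR gives ψ = 0.246, H_out = 6.925 kJ/mol
  T = 352.3 K: K = (2.046, 0.183), RR gives ψ = 0.239, H_out = 6.653 kJ/mol
Linear interpolation between T = 351.7 (H_out = 6.379) and T = 352.3 (H_out = 6.653) on hF = 6.584 gives T ≈ 352.1 K, at which ψ = 0.24.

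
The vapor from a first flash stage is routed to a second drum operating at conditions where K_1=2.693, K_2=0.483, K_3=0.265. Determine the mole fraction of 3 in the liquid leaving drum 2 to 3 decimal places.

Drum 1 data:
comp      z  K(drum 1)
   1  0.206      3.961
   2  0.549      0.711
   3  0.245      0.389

x_3 (drum 2) = 0.179

Drum 1:
Let ψ₁ = V/F and solve Σ zᵢ(Kᵢ−1)/(1+ψ₁(Kᵢ−1)) = 0.
Feasibility: ΣzᵢKᵢ = 1.302, Σzᵢ/Kᵢ = 1.454 — both > 1, two phases present.
Newton–Raphson from ψ₁ = 0.5:
  ψ₁ = 0.500: g = -0.1551, g' = -0.546 → ψ₁ = 0.216
  ψ₁ = 0.216: g = 0.0305, g' = -0.846 → ψ₁ = 0.252
  ψ₁ = 0.252: g = 0.0013, g' = -0.774 → ψ₁ = 0.254
Converged at ψ₁ = 0.254.
Drum-1 compositions:
  1: x = 0.118, y = 0.466
  2: x = 0.592, y = 0.421
  3: x = 0.290, y = 0.113
Drum-2 feed = drum-1 vapor: z₂ = (0.4660, 0.4212, 0.1128).
Drum 2:
Newton–Raphson from ψ₂ = 0.5:
  ψ₂ = 0.500: g = 0.0025, g' = -0.749 → ψ₂ = 0.503
Converged at ψ₂ = 0.503.
  1: x = 0.252, y = 0.678
  2: x = 0.569, y = 0.275
  3: x = 0.179, y = 0.047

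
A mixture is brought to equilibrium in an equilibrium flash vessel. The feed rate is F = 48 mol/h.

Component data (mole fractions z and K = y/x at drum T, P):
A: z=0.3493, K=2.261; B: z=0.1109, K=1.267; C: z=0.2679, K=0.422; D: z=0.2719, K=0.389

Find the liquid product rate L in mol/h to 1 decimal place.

Material balance + equilibrium reduce to Σ zᵢ(Kᵢ−1)/(1+β(Kᵢ−1)) = 0.
Feasibility: ΣzᵢKᵢ = 1.1491, Σzᵢ/Kᵢ = 1.5758 — both > 1, two phases present.
Newton iteration, β⁰ = 0.5:
  β = 0.5000: g = -0.16073, g' = -0.6026 → β = 0.2333
  β = 0.2333: g = -0.00449, g' = -0.5963 → β = 0.2257
Converged at β = 0.2257.
Then V = β·F = 0.2257·48 = 10.8 mol/h and L = F − V = 37.2 mol/h.

L = 37.2 mol/h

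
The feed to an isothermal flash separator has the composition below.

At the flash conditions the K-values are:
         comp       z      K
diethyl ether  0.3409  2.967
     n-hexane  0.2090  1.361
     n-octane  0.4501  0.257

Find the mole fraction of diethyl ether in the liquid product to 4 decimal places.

x_diethyl ether = 0.1989

Material balance + equilibrium reduce to Σ zᵢ(Kᵢ−1)/(1+ψ(Kᵢ−1)) = 0.
g(0) = ΣzᵢKᵢ − 1 = 0.4116 and g(1) = 1 − Σzᵢ/Kᵢ = -1.0198, so a root lies in (0, 1).
Newton–Raphson from ψ = 0.46:
  ψ = 0.4600: g = -0.09134, g' = -0.9571 → ψ = 0.3646
  ψ = 0.3646: g = -0.00147, g' = -0.9360 → ψ = 0.3630
Converged at ψ = 0.3630.
Compositions from xᵢ = zᵢ/(1+ψ(Kᵢ−1)), yᵢ = Kᵢxᵢ:
  diethyl ether: x = 0.1989, y = 0.5901
  n-hexane: x = 0.1848, y = 0.2515
  n-octane: x = 0.6163, y = 0.1584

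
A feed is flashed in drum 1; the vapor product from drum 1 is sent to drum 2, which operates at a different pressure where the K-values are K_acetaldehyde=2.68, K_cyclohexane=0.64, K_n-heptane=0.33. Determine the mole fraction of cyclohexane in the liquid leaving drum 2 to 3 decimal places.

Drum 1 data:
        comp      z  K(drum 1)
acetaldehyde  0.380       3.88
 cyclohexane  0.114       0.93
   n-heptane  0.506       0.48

x_cyclohexane (drum 2) = 0.141

Drum 1:
Rachford–Rice: g(ψ₁) = Σ zᵢ(Kᵢ−1)/(1+ψ₁(Kᵢ−1)) = 0.
g(0) = ΣzᵢKᵢ − 1 = 0.823 and g(1) = 1 − Σzᵢ/Kᵢ = -0.275, so a root lies in (0, 1).
Iterate (Newton) starting at ψ₁ = 0.34:
  ψ₁ = 0.340: g = 0.2251, g' = -1.007 → ψ₁ = 0.564
  ψ₁ = 0.564: g = 0.0367, g' = -0.732 → ψ₁ = 0.614
  ψ₁ = 0.614: g = 0.0007, g' = -0.707 → ψ₁ = 0.615
Converged at ψ₁ = 0.615.
Drum-1 compositions:
  acetaldehyde: x = 0.137, y = 0.532
  cyclohexane: x = 0.119, y = 0.111
  n-heptane: x = 0.744, y = 0.357
Drum-2 feed = drum-1 vapor: z₂ = (0.5322, 0.1108, 0.3570).
Drum 2:
Material balance + equilibrium reduce to Σ zᵢ(Kᵢ−1)/(1+ψ₂(Kᵢ−1)) = 0.
Check two-phase: ΣzᵢKᵢ = 1.615 > 1 and Σzᵢ/Kᵢ = 1.453 > 1, so g(0) = 0.615 > 0 and g(1) = -0.453 < 0.
Newton–Raphson from ψ₂ = 0.5:
  ψ₂ = 0.500: g = 0.0777, g' = -0.827 → ψ₂ = 0.594
  ψ₂ = 0.594: g = -0.0004, g' = -0.842 → ψ₂ = 0.593
Converged at ψ₂ = 0.593.
  acetaldehyde: x = 0.267, y = 0.714
  cyclohexane: x = 0.141, y = 0.090
  n-heptane: x = 0.593, y = 0.196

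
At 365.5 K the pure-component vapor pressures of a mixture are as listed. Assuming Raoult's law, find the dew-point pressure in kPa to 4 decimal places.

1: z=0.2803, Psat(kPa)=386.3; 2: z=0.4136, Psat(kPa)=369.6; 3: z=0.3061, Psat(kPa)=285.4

At the dew point ψ → 1, so Σzᵢ/Kᵢ = 1 with Kᵢ = Pᵢˢᵃᵗ/P ⇒ 1/P = Σzᵢ/Pᵢˢᵃᵗ.
1/P = 0.2803/386.3 + 0.4136/369.6 + 0.3061/285.4 = 0.0029172 ⇒ P = 342.7969 kPa

Pdew = 342.7969 kPa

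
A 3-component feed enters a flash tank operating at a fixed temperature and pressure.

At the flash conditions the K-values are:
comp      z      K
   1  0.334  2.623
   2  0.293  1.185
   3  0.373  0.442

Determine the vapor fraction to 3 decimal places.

Newton–Raphson from ψ = 0.5:
  ψ = 0.500: g = 0.0602, g' = -0.500 → ψ = 0.620
  ψ = 0.620: g = 0.0004, g' = -0.498 → ψ = 0.621
Converged at ψ = 0.621.

ψ = 0.621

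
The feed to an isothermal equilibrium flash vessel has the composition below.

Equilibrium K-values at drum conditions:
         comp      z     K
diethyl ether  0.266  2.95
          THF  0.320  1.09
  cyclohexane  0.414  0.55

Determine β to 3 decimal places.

β = 0.630

Iterate (Newton) starting at β = 0.5:
  β = 0.500: g = 0.0498, g' = -0.401 → β = 0.624
  β = 0.624: g = 0.0022, g' = -0.370 → β = 0.630
Converged at β = 0.630.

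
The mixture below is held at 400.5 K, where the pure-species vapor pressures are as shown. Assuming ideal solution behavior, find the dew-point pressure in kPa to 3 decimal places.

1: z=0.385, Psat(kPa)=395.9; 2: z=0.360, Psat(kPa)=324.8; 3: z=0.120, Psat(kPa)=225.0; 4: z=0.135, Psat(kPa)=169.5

At the dew point ψ → 1, so Σzᵢ/Kᵢ = 1 with Kᵢ = Pᵢˢᵃᵗ/P ⇒ 1/P = Σzᵢ/Pᵢˢᵃᵗ.
1/P = 0.385/395.9 + 0.360/324.8 + 0.120/225.0 + 0.135/169.5 = 0.003411 ⇒ P = 293.200 kPa

Pdew = 293.200 kPa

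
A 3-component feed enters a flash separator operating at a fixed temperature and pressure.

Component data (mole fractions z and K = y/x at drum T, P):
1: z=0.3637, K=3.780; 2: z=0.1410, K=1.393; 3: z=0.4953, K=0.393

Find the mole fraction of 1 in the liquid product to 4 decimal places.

Material balance + equilibrium reduce to Σ zᵢ(Kᵢ−1)/(1+V/F(Kᵢ−1)) = 0.
g(0) = ΣzᵢKᵢ − 1 = 0.7659 and g(1) = 1 − Σzᵢ/Kᵢ = -0.4577, so a root lies in (0, 1).
Newton–Raphson from V/F = 0.36:
  V/F = 0.3600: g = 0.16917, g' = -1.0177 → V/F = 0.5262
  V/F = 0.5262: g = 0.01469, g' = -0.8723 → V/F = 0.5431
Converged at V/F = 0.5431.
Compositions from xᵢ = zᵢ/(1+V/F(Kᵢ−1)), yᵢ = Kᵢxᵢ:
  1: x = 0.1449, y = 0.5478
  2: x = 0.1162, y = 0.1619
  3: x = 0.7389, y = 0.2904

x_1 = 0.1449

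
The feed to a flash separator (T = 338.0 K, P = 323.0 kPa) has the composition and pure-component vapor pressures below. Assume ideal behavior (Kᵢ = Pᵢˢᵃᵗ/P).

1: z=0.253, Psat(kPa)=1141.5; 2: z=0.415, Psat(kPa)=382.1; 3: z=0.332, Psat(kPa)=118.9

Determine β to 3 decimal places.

β = 0.575

Raoult's law: Kᵢ = Pᵢˢᵃᵗ/P = Pᵢˢᵃᵗ/323.0.
  K_1 = 1141.5/323.0 = 3.53406, K_2 = 382.1/323.0 = 1.18297, K_3 = 118.9/323.0 = 0.36811
Rachford–Rice: g(β) = Σ zᵢ(Kᵢ−1)/(1+β(Kᵢ−1)) = 0.
Check two-phase: ΣzᵢKᵢ = 1.507 > 1 and Σzᵢ/Kᵢ = 1.324 > 1, so g(0) = 0.507 > 0 and g(1) = -0.324 < 0.
Iterate (Newton) starting at β = 0.43:
  β = 0.430: g = 0.0891, g' = -0.634 → β = 0.571
  β = 0.571: g = 0.0028, g' = -0.607 → β = 0.575
Converged at β = 0.575.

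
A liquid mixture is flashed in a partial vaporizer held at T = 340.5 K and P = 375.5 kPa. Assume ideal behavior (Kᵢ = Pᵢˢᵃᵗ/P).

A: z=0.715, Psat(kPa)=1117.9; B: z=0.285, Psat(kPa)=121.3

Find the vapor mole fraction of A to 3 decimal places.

Raoult's law: Kᵢ = Pᵢˢᵃᵗ/P = Pᵢˢᵃᵗ/375.5.
  K_A = 1117.9/375.5 = 2.97710, K_B = 121.3/375.5 = 0.32304
Rachford–Rice: g(ψ) = Σ zᵢ(Kᵢ−1)/(1+ψ(Kᵢ−1)) = 0.
g(0) = ΣzᵢKᵢ − 1 = 1.221 and g(1) = 1 − Σzᵢ/Kᵢ = -0.122, so a root lies in (0, 1).
Binary case is linear: z₁(K₁−1)(1+ψ(K₂−1)) + z₂(K₂−1)(1+ψ(K₁−1)) = 0
⇒ ψ = [z₁(K₁−1)+z₂(K₂−1)] / [−(K₁−1)(K₂−1)] = 1.2207/1.3384 = 0.912
Compositions from xᵢ = zᵢ/(1+ψ(Kᵢ−1)), yᵢ = Kᵢxᵢ:
  A: x = 0.255, y = 0.759
  B: x = 0.745, y = 0.241

y_A = 0.759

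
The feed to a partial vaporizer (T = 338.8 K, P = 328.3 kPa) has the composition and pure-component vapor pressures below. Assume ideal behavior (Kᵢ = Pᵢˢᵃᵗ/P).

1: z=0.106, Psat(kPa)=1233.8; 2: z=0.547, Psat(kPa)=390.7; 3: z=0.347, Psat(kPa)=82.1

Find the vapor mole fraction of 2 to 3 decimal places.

Raoult's law: Kᵢ = Pᵢˢᵃᵗ/P = Pᵢˢᵃᵗ/328.3.
  K_1 = 1233.8/328.3 = 3.75815, K_2 = 390.7/328.3 = 1.19007, K_3 = 82.1/328.3 = 0.25008
Rachford–Rice: g(β) = Σ zᵢ(Kᵢ−1)/(1+β(Kᵢ−1)) = 0.
g(0) = ΣzᵢKᵢ − 1 = 0.136 and g(1) = 1 − Σzᵢ/Kᵢ = -0.875, so a root lies in (0, 1).
Newton–Raphson from β = 0.58:
  β = 0.580: g = -0.2544, g' = -0.747 → β = 0.239
  β = 0.239: g = -0.0415, g' = -0.601 → β = 0.170
  β = 0.170: g = 0.0015, g' = -0.649 → β = 0.172
Converged at β = 0.172.
Compositions from xᵢ = zᵢ/(1+β(Kᵢ−1)), yᵢ = Kᵢxᵢ:
  1: x = 0.072, y = 0.270
  2: x = 0.530, y = 0.630
  3: x = 0.398, y = 0.100

y_2 = 0.630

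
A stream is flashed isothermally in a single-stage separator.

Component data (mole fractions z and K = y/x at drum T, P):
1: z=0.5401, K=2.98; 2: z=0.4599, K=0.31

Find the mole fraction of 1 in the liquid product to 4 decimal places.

x_1 = 0.2584

Let ψ = V/F and solve Σ zᵢ(Kᵢ−1)/(1+ψ(Kᵢ−1)) = 0.
Feasibility: ΣzᵢKᵢ = 1.7521, Σzᵢ/Kᵢ = 1.6648 — both > 1, two phases present.
Iterate (Newton) starting at ψ = 0.5:
  ψ = 0.5000: g = 0.05291, g' = -1.0450 → ψ = 0.5506
  ψ = 0.5506: g = -0.00016, g' = -1.0541 → ψ = 0.5505
Converged at ψ = 0.5505.
Compositions from xᵢ = zᵢ/(1+ψ(Kᵢ−1)), yᵢ = Kᵢxᵢ:
  1: x = 0.2584, y = 0.7701
  2: x = 0.7416, y = 0.2299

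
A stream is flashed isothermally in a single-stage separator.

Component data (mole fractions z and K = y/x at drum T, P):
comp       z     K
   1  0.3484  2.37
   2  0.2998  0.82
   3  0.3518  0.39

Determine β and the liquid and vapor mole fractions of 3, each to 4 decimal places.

Rachford–Rice: g(β) = Σ zᵢ(Kᵢ−1)/(1+β(Kᵢ−1)) = 0.
Check two-phase: ΣzᵢKᵢ = 1.2087 > 1 and Σzᵢ/Kᵢ = 1.4147 > 1, so g(0) = 0.2087 > 0 and g(1) = -0.4147 < 0.
Newton–Raphson from β = 0.5:
  β = 0.5000: g = -0.08481, g' = -0.5131 → β = 0.3347
  β = 0.3347: g = 0.00017, g' = -0.5251 → β = 0.3350
Converged at β = 0.3350.
Compositions from xᵢ = zᵢ/(1+β(Kᵢ−1)), yᵢ = Kᵢxᵢ:
  1: x = 0.2388, y = 0.5659
  2: x = 0.3190, y = 0.2616
  3: x = 0.4422, y = 0.1724

β = 0.3350, x_3 = 0.4422, y_3 = 0.1724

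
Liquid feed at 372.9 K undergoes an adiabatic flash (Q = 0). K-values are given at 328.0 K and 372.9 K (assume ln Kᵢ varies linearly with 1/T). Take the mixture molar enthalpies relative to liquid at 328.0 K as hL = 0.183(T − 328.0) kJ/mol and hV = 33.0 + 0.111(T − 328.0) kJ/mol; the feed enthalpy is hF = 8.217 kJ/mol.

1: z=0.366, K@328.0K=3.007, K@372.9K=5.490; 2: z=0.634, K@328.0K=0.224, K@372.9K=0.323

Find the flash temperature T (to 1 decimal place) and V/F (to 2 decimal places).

T = 335.3 K, V/F = 0.21

Adiabatic flash: solve Rachford–Rice at each trial T, then check hF = ψ·hV(T) + (1−ψ)·hL(T).
  T = 328.0 K: K = (3.007, 0.224), RR gives ψ = 0.156, H_out = 5.140 kJ/mol
  T = 372.9 K: K = (5.490, 0.323), RR gives ψ = 0.399, H_out = 20.106 kJ/mol
  T = 350.4 K: K = (4.139, 0.272), RR gives ψ = 0.301, H_out = 13.541 kJ/mol
  T = 339.2 K: K = (3.547, 0.248), RR gives ψ = 0.238, H_out = 9.696 kJ/mol
  T = 333.6 K: K = (3.270, 0.236), RR gives ψ = 0.200, H_out = 7.532 kJ/mol
  T = 336.4 K: K = (3.407, 0.242), RR gives ψ = 0.219, H_out = 8.639 kJ/mol
  T = 335.0 K: K = (3.338, 0.239), RR gives ψ = 0.210, H_out = 8.092 kJ/mol
Linear interpolation between T = 335.0 (H_out = 8.092) and T = 336.4 (H_out = 8.639) on hF = 8.217 gives T ≈ 335.3 K, at which ψ = 0.21.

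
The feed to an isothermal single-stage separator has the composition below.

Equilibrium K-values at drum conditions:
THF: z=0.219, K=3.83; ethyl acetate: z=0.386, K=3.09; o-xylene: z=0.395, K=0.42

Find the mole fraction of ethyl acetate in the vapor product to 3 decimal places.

y_ethyl acetate = 0.422

Rachford–Rice: g(ψ) = Σ zᵢ(Kᵢ−1)/(1+ψ(Kᵢ−1)) = 0.
g(0) = ΣzᵢKᵢ − 1 = 1.197 and g(1) = 1 − Σzᵢ/Kᵢ = -0.123, so a root lies in (0, 1).
Newton iteration, ψ⁰ = 0.5:
  ψ = 0.500: g = 0.3285, g' = -0.968 → ψ = 0.839
  ψ = 0.839: g = 0.0300, g' = -0.881 → ψ = 0.874
  ψ = 0.874: g = -0.0004, g' = -0.903 → ψ = 0.873
Converged at ψ = 0.873.
Compositions from xᵢ = zᵢ/(1+ψ(Kᵢ−1)), yᵢ = Kᵢxᵢ:
  THF: x = 0.063, y = 0.242
  ethyl acetate: x = 0.137, y = 0.422
  o-xylene: x = 0.800, y = 0.336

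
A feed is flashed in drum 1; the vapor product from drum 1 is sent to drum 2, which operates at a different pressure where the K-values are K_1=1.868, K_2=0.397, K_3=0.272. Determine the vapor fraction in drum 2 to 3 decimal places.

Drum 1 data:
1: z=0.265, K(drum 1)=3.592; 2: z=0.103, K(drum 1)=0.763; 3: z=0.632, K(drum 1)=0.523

Drum 1:
Let ψ₁ = V/F and solve Σ zᵢ(Kᵢ−1)/(1+ψ₁(Kᵢ−1)) = 0.
g(0) = ΣzᵢKᵢ − 1 = 0.361 and g(1) = 1 − Σzᵢ/Kᵢ = -0.417, so a root lies in (0, 1).
Newton iteration, ψ₁⁰ = 0.5:
  ψ₁ = 0.500: g = -0.1244, g' = -0.593 → ψ₁ = 0.290
  ψ₁ = 0.290: g = 0.0159, g' = -0.780 → ψ₁ = 0.311
Converged at ψ₁ = 0.311.
Drum-1 compositions:
  1: x = 0.147, y = 0.527
  2: x = 0.111, y = 0.085
  3: x = 0.742, y = 0.388
Drum-2 feed = drum-1 vapor: z₂ = (0.5271, 0.0848, 0.3881).
Drum 2:
Material balance + equilibrium reduce to Σ zᵢ(Kᵢ−1)/(1+ψ₂(Kᵢ−1)) = 0.
Check two-phase: ΣzᵢKᵢ = 1.124 > 1 and Σzᵢ/Kᵢ = 1.923 > 1, so g(0) = 0.124 > 0 and g(1) = -0.923 < 0.
Newton–Raphson from ψ₂ = 0.5:
  ψ₂ = 0.500: g = -0.1985, g' = -0.765 → ψ₂ = 0.241
  ψ₂ = 0.241: g = -0.0239, g' = -0.616 → ψ₂ = 0.202
Converged at ψ₂ = 0.202.
  1: x = 0.449, y = 0.838
  2: x = 0.097, y = 0.038
  3: x = 0.455, y = 0.124

V/F (drum 2) = 0.202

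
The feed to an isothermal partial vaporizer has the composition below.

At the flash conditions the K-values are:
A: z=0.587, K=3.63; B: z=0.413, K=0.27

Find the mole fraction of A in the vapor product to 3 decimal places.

y_A = 0.789

Let ψ = V/F and solve Σ zᵢ(Kᵢ−1)/(1+ψ(Kᵢ−1)) = 0.
g(0) = ΣzᵢKᵢ − 1 = 1.242 and g(1) = 1 − Σzᵢ/Kᵢ = -0.691, so a root lies in (0, 1).
Iterate (Newton) starting at ψ = 0.38:
  ψ = 0.380: g = 0.3549, g' = -1.437 → ψ = 0.627
  ψ = 0.627: g = 0.0269, g' = -1.327 → ψ = 0.647
Converged at ψ = 0.647.
Compositions from xᵢ = zᵢ/(1+ψ(Kᵢ−1)), yᵢ = Kᵢxᵢ:
  A: x = 0.217, y = 0.789
  B: x = 0.783, y = 0.211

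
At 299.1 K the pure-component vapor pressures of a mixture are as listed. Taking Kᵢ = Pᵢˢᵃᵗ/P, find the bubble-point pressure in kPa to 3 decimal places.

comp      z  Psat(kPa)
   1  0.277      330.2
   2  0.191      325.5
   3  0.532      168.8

Pbub = 243.438 kPa

At the bubble point ψ → 0, so ΣzᵢKᵢ = 1 with Kᵢ = Pᵢˢᵃᵗ/P ⇒ P = ΣzᵢPᵢˢᵃᵗ.
P = 0.277·330.2 + 0.191·325.5 + 0.532·168.8 = 243.438 kPa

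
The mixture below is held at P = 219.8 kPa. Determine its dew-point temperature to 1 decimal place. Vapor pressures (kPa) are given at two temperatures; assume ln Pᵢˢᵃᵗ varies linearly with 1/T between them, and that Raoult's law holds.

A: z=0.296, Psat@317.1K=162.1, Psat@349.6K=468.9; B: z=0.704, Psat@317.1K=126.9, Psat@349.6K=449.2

T = 329.3 K

Dew-point temperature: Σzᵢ·P/Pᵢˢᵃᵗ(T) = 1. Interpolate ln Pᵢˢᵃᵗ = aᵢ + bᵢ/T.
  T = 317.1 K: ΣzᵢP/Pᵢˢᵃᵗ = 1.6207
  T = 349.6 K: ΣzᵢP/Pᵢˢᵃᵗ = 0.4832
  T = 333.4 K: ΣzᵢP/Pᵢˢᵃᵗ = 0.8568
  T = 325.2 K: ΣzᵢP/Pᵢˢᵃᵗ = 1.1710
  T = 329.3 K: ΣzᵢP/Pᵢˢᵃᵗ = 0.9997
  T = 327.2 K: ΣzᵢP/Pᵢˢᵃᵗ = 1.0835
Interpolating between 327.2 K and 329.3 K gives T ≈ 329.3 K.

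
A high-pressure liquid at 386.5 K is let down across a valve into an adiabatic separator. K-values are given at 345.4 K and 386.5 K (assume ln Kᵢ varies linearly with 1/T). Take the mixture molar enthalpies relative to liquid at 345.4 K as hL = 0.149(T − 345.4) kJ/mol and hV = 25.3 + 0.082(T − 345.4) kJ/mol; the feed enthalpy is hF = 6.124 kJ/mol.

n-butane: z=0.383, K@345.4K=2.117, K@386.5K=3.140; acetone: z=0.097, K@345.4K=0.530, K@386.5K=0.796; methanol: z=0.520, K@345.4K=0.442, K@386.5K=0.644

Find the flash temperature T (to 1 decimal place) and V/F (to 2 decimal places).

Adiabatic flash: solve Rachford–Rice at each trial T, then check hF = ψ·hV(T) + (1−ψ)·hL(T).
  T = 345.4 K: K = (2.117, 0.530, 0.442), RR gives ψ = 0.151, H_out = 3.826 kJ/mol
  T = 386.5 K: K = (3.140, 0.796, 0.644), RR gives ψ = 0.854, H_out = 25.373 kJ/mol
  T = 365.9 K: K = (2.606, 0.657, 0.539), RR gives ψ = 0.479, H_out = 14.518 kJ/mol
  T = 355.6 K: K = (2.355, 0.591, 0.489), RR gives ψ = 0.318, H_out = 9.346 kJ/mol
  T = 350.5 K: K = (2.234, 0.560, 0.465), RR gives ψ = 0.237, H_out = 6.666 kJ/mol
  T = 347.9 K: K = (2.174, 0.545, 0.453), RR gives ψ = 0.194, H_out = 5.243 kJ/mol
  T = 349.2 K: K = (2.204, 0.553, 0.459), RR gives ψ = 0.215, H_out = 5.960 kJ/mol
Linear interpolation between T = 349.2 (H_out = 5.960) and T = 350.5 (H_out = 6.666) on hF = 6.124 gives T ≈ 349.5 K, at which ψ = 0.22.

T = 349.5 K, V/F = 0.22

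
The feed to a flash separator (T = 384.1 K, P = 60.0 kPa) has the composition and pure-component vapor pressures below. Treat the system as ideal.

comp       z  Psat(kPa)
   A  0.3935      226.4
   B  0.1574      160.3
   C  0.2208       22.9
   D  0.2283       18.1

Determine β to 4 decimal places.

Raoult's law: Kᵢ = Pᵢˢᵃᵗ/P = Pᵢˢᵃᵗ/60.0.
  K_A = 226.4/60.0 = 3.773333, K_B = 160.3/60.0 = 2.671667, K_C = 22.9/60.0 = 0.381667, K_D = 18.1/60.0 = 0.301667
Material balance + equilibrium reduce to Σ zᵢ(Kᵢ−1)/(1+β(Kᵢ−1)) = 0.
g(0) = ΣzᵢKᵢ − 1 = 1.0585 and g(1) = 1 − Σzᵢ/Kᵢ = -0.4985, so a root lies in (0, 1).
Newton–Raphson from β = 0.64:
  β = 0.6400: g = 0.00619, g' = -1.0909 → β = 0.6457
Converged at β = 0.6457.

β = 0.6457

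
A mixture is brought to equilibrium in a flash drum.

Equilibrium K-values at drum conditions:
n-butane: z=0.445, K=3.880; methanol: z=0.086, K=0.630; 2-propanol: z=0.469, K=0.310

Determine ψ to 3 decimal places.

ψ = 0.493

Material balance + equilibrium reduce to Σ zᵢ(Kᵢ−1)/(1+ψ(Kᵢ−1)) = 0.
g(0) = ΣzᵢKᵢ − 1 = 0.926 and g(1) = 1 − Σzᵢ/Kᵢ = -0.764, so a root lies in (0, 1).
Newton–Raphson from ψ = 0.5:
  ψ = 0.500: g = -0.0079, g' = -1.158 → ψ = 0.493
Converged at ψ = 0.493.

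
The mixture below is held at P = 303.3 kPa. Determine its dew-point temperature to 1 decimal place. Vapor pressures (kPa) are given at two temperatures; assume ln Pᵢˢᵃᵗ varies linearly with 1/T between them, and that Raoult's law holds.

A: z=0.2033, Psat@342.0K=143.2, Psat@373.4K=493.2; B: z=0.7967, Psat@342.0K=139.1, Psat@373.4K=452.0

Dew-point temperature: Σzᵢ·P/Pᵢˢᵃᵗ(T) = 1. Interpolate ln Pᵢˢᵃᵗ = aᵢ + bᵢ/T.
  T = 342.0 K: ΣzᵢP/Pᵢˢᵃᵗ = 2.1678
  T = 373.4 K: ΣzᵢP/Pᵢˢᵃᵗ = 0.6596
  T = 357.7 K: ΣzᵢP/Pᵢˢᵃᵗ = 1.1649
  T = 365.5 K: ΣzᵢP/Pᵢˢᵃᵗ = 0.8728
  T = 361.6 K: ΣzᵢP/Pᵢˢᵃᵗ = 1.0068
  T = 363.6 K: ΣzᵢP/Pᵢˢᵃᵗ = 0.9353
Interpolating between 361.6 K and 363.6 K gives T ≈ 361.8 K.

T = 361.8 K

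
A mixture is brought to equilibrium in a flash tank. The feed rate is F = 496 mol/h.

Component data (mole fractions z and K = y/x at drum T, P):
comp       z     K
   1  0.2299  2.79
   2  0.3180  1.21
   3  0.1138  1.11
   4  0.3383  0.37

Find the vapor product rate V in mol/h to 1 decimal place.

Let ψ = V/F and solve Σ zᵢ(Kᵢ−1)/(1+ψ(Kᵢ−1)) = 0.
g(0) = ΣzᵢKᵢ − 1 = 0.2777 and g(1) = 1 − Σzᵢ/Kᵢ = -0.3621, so a root lies in (0, 1).
Newton–Raphson from ψ = 0.5:
  ψ = 0.5000: g = -0.02168, g' = -0.5040 → ψ = 0.4570
  ψ = 0.4570: g = -0.00009, g' = -0.5006 → ψ = 0.4568
Converged at ψ = 0.4568.
Then V = ψ·F = 0.4568·496 = 226.6 mol/h and L = F − V = 269.4 mol/h.

V = 226.6 mol/h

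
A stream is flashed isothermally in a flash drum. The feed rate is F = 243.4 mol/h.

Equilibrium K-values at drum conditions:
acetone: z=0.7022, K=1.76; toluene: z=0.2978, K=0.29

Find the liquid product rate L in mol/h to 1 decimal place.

Material balance + equilibrium reduce to Σ zᵢ(Kᵢ−1)/(1+β(Kᵢ−1)) = 0.
Feasibility: ΣzᵢKᵢ = 1.3222, Σzᵢ/Kᵢ = 1.4259 — both > 1, two phases present.
Newton–Raphson from β = 0.5:
  β = 0.5000: g = 0.05891, g' = -0.5738 → β = 0.6027
  β = 0.6027: g = -0.00355, g' = -0.6494 → β = 0.5972
Converged at β = 0.5972.
Then V = β·F = 0.5972·243.4 = 145.4 mol/h and L = F − V = 98.0 mol/h.

L = 98.0 mol/h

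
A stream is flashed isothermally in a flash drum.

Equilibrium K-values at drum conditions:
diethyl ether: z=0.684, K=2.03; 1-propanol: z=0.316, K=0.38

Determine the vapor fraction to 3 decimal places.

ψ = 0.796

Material balance + equilibrium reduce to Σ zᵢ(Kᵢ−1)/(1+ψ(Kᵢ−1)) = 0.
g(0) = ΣzᵢKᵢ − 1 = 0.509 and g(1) = 1 − Σzᵢ/Kᵢ = -0.169, so a root lies in (0, 1).
Newton iteration, ψ⁰ = 0.5:
  ψ = 0.500: g = 0.1811, g' = -0.571 → ψ = 0.817
  ψ = 0.817: g = -0.0144, g' = -0.713 → ψ = 0.797
  ψ = 0.797: g = -0.0002, g' = -0.693 → ψ = 0.796
Converged at ψ = 0.796.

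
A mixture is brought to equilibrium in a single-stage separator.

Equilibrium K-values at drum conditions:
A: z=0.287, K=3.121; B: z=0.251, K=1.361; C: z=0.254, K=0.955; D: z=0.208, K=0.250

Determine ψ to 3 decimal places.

ψ = 0.669

Rachford–Rice: g(ψ) = Σ zᵢ(Kᵢ−1)/(1+ψ(Kᵢ−1)) = 0.
Check two-phase: ΣzᵢKᵢ = 1.532 > 1 and Σzᵢ/Kᵢ = 1.374 > 1, so g(0) = 0.532 > 0 and g(1) = -0.374 < 0.
Newton–Raphson from ψ = 0.5:
  ψ = 0.500: g = 0.1109, g' = -0.628 → ψ = 0.677
  ψ = 0.677: g = -0.0058, g' = -0.722 → ψ = 0.669
Converged at ψ = 0.669.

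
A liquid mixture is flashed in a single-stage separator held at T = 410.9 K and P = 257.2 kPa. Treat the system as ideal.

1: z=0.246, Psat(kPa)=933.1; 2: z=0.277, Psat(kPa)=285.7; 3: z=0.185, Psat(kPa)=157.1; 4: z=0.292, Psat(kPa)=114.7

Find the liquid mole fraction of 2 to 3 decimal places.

Raoult's law: Kᵢ = Pᵢˢᵃᵗ/P = Pᵢˢᵃᵗ/257.2.
  K_1 = 933.1/257.2 = 3.62792, K_2 = 285.7/257.2 = 1.11081, K_3 = 157.1/257.2 = 0.61081, K_4 = 114.7/257.2 = 0.44596
Material balance + equilibrium reduce to Σ zᵢ(Kᵢ−1)/(1+V/F(Kᵢ−1)) = 0.
Feasibility: ΣzᵢKᵢ = 1.443, Σzᵢ/Kᵢ = 1.275 — both > 1, two phases present.
Newton iteration, V/F⁰ = 0.5:
  V/F = 0.500: g = -0.0047, g' = -0.535 → V/F = 0.491
Converged at V/F = 0.491.
Compositions from xᵢ = zᵢ/(1+V/F(Kᵢ−1)), yᵢ = Kᵢxᵢ:
  1: x = 0.107, y = 0.390
  2: x = 0.263, y = 0.292
  3: x = 0.229, y = 0.140
  4: x = 0.401, y = 0.179

x_2 = 0.263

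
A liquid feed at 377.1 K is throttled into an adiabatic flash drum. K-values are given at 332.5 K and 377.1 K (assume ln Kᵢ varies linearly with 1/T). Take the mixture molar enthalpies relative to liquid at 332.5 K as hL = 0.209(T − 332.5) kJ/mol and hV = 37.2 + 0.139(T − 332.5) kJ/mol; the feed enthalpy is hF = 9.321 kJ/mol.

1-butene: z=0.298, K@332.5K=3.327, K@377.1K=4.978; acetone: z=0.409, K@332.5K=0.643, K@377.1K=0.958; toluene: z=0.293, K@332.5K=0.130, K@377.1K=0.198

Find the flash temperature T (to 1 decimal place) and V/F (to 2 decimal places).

Adiabatic flash: solve Rachford–Rice at each trial T, then check hF = ψ·hV(T) + (1−ψ)·hL(T).
  T = 332.5 K: K = (3.327, 0.643, 0.130), RR gives ψ = 0.207, H_out = 7.682 kJ/mol
  T = 377.1 K: K = (4.978, 0.958, 0.198), RR gives ψ = 0.487, H_out = 25.932 kJ/mol
  T = 354.8 K: K = (4.121, 0.795, 0.163), RR gives ψ = 0.356, H_out = 17.363 kJ/mol
  T = 343.6 K: K = (3.714, 0.717, 0.146), RR gives ψ = 0.284, H_out = 12.679 kJ/mol
  T = 338.1 K: K = (3.520, 0.680, 0.138), RR gives ψ = 0.247, H_out = 10.255 kJ/mol
  T = 335.3 K: K = (3.423, 0.661, 0.134), RR gives ψ = 0.227, H_out = 8.983 kJ/mol
  T = 336.7 K: K = (3.471, 0.671, 0.136), RR gives ψ = 0.237, H_out = 9.622 kJ/mol
Linear interpolation between T = 335.3 (H_out = 8.983) and T = 336.7 (H_out = 9.622) on hF = 9.321 gives T ≈ 336.0 K, at which ψ = 0.23.

T = 336.0 K, V/F = 0.23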